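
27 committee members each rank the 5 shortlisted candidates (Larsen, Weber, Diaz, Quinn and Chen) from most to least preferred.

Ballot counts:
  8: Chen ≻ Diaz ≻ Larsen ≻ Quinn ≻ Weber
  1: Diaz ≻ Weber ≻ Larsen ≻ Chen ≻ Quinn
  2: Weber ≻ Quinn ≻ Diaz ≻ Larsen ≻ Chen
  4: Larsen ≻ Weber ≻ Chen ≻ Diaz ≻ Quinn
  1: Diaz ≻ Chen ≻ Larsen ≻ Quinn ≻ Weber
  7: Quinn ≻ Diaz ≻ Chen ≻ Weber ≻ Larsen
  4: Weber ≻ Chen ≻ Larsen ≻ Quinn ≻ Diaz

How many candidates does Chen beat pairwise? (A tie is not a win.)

4

Chen against each rival (27 committee members):
Chen–Larsen: Chen 20–7.
Chen vs Weber: 16 to 11, Chen.
Chen–Diaz: Chen 16–11.
Chen vs Quinn: Chen, 18–9.
Chen beats Larsen, Weber, Diaz, Quinn — 4 pairwise wins.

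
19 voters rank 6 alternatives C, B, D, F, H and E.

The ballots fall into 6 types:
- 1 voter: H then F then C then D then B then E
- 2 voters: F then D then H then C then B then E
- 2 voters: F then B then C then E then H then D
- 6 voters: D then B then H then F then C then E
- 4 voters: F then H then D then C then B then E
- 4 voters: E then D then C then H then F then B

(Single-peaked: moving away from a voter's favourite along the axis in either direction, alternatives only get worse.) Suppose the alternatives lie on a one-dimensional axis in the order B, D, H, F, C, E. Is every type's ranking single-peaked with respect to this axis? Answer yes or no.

Axis positions: B=1, D=2, H=3, F=4, C=5, E=6.
Type 1 (peak H at position 3): ranking walks positions 3-4-5-2-1-6, expanding outward from the peak — single-peaked.
Type 2: ranking walks positions 4-2-3-5-1-6; D is ranked above H even though H lies between D and the peak F on the axis — preferences dip and rise again. Not single-peaked.
Type 3: ranking walks positions 4-1-5-6-3-2; B is ranked above H even though H lies between B and the peak F on the axis — preferences dip and rise again. Not single-peaked.
Type 4 (peak D at position 2): ranking walks positions 2-1-3-4-5-6, expanding outward from the peak — single-peaked.
Type 5 (peak F at position 4): ranking walks positions 4-3-2-5-1-6, expanding outward from the peak — single-peaked.
Type 6: ranking walks positions 6-2-5-3-4-1; D is ranked above C even though C lies between D and the peak E on the axis — preferences dip and rise again. Not single-peaked.
Type 2 violates single-peakedness, so the profile is not single-peaked on this axis.

no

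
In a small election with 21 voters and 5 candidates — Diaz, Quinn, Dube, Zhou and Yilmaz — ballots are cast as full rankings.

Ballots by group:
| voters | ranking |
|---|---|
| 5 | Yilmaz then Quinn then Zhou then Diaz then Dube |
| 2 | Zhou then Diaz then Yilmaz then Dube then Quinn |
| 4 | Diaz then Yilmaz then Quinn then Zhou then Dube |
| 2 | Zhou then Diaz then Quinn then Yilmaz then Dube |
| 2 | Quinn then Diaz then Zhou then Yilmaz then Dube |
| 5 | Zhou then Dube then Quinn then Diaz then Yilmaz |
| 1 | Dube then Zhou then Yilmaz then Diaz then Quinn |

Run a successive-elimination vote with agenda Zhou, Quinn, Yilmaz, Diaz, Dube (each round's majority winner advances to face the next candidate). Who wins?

Diaz

Round 1: Zhou vs Quinn — 10–11, Quinn advances.
Round 2: Quinn vs Yilmaz — 9–12, Yilmaz advances.
Round 3: Yilmaz vs Diaz — 6–15, Diaz advances.
Round 4: Diaz vs Dube — 15–6, Diaz advances.
Diaz survives the agenda.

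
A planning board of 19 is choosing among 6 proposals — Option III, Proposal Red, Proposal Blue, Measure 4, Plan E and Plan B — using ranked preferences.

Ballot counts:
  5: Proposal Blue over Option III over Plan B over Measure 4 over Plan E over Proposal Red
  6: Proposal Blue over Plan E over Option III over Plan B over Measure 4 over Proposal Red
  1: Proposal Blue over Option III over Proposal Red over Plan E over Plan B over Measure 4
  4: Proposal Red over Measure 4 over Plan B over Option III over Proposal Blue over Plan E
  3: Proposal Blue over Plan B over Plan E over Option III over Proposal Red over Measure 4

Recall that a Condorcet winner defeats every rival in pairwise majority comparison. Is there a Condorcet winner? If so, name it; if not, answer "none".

Proposal Blue

Head-to-head results (19 council members):
Option III vs Proposal Red: 5+6+1+3 = 15 for Option III, 4 for Proposal Red — Option III by 15–4.
Option III vs Proposal Blue: Option III preferred on 4 ballots; Proposal Blue wins 15–4.
Option III vs Measure 4: Option III preferred on 5+6+1+3 = 15 ballots; Option III wins 15–4.
Option III vs Plan E: 5+1+4 = 10 for Option III, 9 for Plan E — Option III by 10–9.
Option III vs Plan B: Option III is ranked higher on 5+6+1 = 12 ballots, Plan B on 7. Option III wins 12–7.
Proposal Red vs Proposal Blue: 4 for Proposal Red, 15 for Proposal Blue — Proposal Blue by 15–4.
Proposal Red vs Measure 4: Proposal Red preferred on 1+4+3 = 8 ballots; Measure 4 wins 11–8.
Proposal Red vs Plan E: 5 to 14, Plan E.
Proposal Red vs Plan B: 5 to 14, Plan B.
Proposal Blue vs Measure 4: Proposal Blue is ranked higher on 5+6+1+3 = 15 ballots, Measure 4 on 4. Proposal Blue wins 15–4.
Proposal Blue vs Plan E: Proposal Blue preferred on 5+6+1+4+3 = 19 ballots; Proposal Blue wins 19–0.
Proposal Blue vs Plan B: 15 to 4, Proposal Blue.
Measure 4 vs Plan E: 9 to 10, Plan E.
Measure 4 vs Plan B: Measure 4 preferred on 4 ballots; Plan B wins 15–4.
Plan E vs Plan B: 7 to 12, Plan B.
Only Proposal Blue has no losses; Proposal Blue is the Condorcet winner.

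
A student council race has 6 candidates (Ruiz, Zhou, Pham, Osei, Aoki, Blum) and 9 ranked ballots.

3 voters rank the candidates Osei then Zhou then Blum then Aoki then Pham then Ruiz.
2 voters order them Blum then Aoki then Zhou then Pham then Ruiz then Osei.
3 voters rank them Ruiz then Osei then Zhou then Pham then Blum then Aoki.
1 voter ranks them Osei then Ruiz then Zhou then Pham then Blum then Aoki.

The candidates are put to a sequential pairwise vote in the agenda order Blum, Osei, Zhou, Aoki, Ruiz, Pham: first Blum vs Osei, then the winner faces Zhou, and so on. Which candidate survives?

Round 1: Blum vs Osei — 2–7, Osei advances.
Round 2: Osei vs Zhou — 7–2, Osei advances.
Round 3: Osei vs Aoki — 7–2, Osei advances.
Round 4: Osei vs Ruiz — 4–5, Ruiz advances.
Round 5: Ruiz vs Pham — 4–5, Pham advances.
The agenda winner is Pham.

Pham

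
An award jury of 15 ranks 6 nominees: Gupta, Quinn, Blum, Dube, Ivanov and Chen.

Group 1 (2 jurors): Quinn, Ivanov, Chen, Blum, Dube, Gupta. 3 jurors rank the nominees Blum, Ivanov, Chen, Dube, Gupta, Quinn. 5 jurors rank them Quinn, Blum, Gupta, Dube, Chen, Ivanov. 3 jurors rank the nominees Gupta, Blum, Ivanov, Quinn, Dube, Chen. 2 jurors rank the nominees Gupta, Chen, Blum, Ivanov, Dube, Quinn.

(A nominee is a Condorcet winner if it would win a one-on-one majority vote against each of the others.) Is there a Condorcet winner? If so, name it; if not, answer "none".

Check each pair by majority over 15 ballots:
Gupta vs Quinn: Gupta, 8–7.
Gupta vs Blum: Blum, 10–5.
Gupta–Dube: Gupta 10–5.
Gupta vs Ivanov: Gupta wins 10–5.
Gupta–Chen: Gupta 10–5.
Quinn–Blum: Blum 8–7.
Quinn vs Dube: Quinn wins 10–5.
Quinn vs Ivanov: Ivanov, 8–7.
Quinn–Chen: Quinn 10–5.
Blum vs Dube: Blum, 15–0.
Blum vs Ivanov: Blum wins 13–2.
Blum vs Chen: Blum wins 11–4.
Dube vs Ivanov: Ivanov, 10–5.
Dube vs Chen: Dube, 8–7.
Ivanov vs Chen: Ivanov wins 8–7.
Only Blum has no losses; Blum is the Condorcet winner.

Blum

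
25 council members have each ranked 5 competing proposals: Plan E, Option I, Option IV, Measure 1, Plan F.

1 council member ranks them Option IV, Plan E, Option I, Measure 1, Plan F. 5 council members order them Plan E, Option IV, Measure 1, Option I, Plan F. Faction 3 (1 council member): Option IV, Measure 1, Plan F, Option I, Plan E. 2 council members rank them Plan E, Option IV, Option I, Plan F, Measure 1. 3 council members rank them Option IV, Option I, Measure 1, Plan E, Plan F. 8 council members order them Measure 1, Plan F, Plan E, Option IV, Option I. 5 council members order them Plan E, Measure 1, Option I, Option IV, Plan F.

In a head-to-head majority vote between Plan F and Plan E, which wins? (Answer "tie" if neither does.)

Ballots ranking Plan F above Plan E: 1 + 8 = 9.
Ballots ranking Plan E above Plan F: 25 − 9 = 16.
Plan E wins the head-to-head 16–9.

Plan E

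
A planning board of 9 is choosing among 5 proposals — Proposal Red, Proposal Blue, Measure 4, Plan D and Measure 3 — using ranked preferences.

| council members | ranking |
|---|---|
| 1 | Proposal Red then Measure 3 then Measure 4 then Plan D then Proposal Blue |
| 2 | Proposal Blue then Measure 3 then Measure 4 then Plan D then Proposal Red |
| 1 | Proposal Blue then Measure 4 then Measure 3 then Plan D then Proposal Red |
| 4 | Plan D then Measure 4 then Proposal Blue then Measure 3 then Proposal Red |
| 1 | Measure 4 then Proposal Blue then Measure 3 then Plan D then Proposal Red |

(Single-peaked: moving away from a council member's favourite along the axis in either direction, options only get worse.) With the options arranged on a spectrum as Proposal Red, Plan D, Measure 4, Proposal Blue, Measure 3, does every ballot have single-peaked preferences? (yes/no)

Axis positions: Proposal Red=1, Plan D=2, Measure 4=3, Proposal Blue=4, Measure 3=5.
Bloc 1: ranking walks positions 1-5-3-2-4; Measure 3 is ranked above Plan D even though Plan D lies between Measure 3 and the peak Proposal Red on the axis — preferences dip and rise again. Not single-peaked.
Bloc 2 (peak Proposal Blue at position 4): ranking walks positions 4-5-3-2-1, expanding outward from the peak — single-peaked.
Bloc 3 (peak Proposal Blue at position 4): ranking walks positions 4-3-5-2-1, expanding outward from the peak — single-peaked.
Bloc 4 (peak Plan D at position 2): ranking walks positions 2-3-4-5-1, expanding outward from the peak — single-peaked.
Bloc 5 (peak Measure 4 at position 3): ranking walks positions 3-4-5-2-1, expanding outward from the peak — single-peaked.
Bloc 1 violates single-peakedness, so the profile is not single-peaked on this axis.

no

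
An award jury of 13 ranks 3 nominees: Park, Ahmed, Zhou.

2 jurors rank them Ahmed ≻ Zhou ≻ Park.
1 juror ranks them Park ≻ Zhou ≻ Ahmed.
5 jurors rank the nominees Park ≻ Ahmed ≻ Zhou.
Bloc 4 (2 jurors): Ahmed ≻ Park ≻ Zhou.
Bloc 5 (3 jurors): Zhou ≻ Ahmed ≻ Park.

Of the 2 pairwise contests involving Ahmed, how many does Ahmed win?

Ahmed against each rival (13 jurors):
Ahmed vs Park: Ahmed wins 7–6.
Ahmed vs Zhou: 2+5+2 = 9 for Ahmed, 4 for Zhou — Ahmed by 9–4.
Ahmed beats Park, Zhou — 2 pairwise wins.

2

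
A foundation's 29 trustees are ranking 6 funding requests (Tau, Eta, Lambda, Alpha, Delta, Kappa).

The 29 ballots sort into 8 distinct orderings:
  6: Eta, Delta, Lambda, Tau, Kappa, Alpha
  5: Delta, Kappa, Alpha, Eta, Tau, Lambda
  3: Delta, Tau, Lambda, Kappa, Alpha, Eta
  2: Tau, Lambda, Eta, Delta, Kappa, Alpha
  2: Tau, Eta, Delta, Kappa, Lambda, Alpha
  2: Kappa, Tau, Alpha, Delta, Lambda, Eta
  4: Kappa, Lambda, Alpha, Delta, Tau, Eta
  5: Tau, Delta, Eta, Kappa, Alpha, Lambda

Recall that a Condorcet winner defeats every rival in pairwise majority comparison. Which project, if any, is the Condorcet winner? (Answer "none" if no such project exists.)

Delta

Head-to-head results (29 reviewers):
Tau vs Eta: Tau wins 18–11.
Tau vs Lambda: Tau wins 19–10.
Tau vs Alpha: Tau, 20–9.
Tau–Delta: Delta 18–11.
Tau vs Kappa: Tau, 18–11.
Eta vs Lambda: Eta wins 18–11.
Eta vs Alpha: Eta, 15–14.
Eta vs Delta: Delta, 19–10.
Eta–Kappa: Eta 15–14.
Lambda vs Alpha: Lambda, 17–12.
Lambda vs Delta: Delta, 23–6.
Lambda vs Kappa: Kappa wins 18–11.
Alpha–Delta: Delta 23–6.
Alpha vs Kappa: Kappa, 29–0.
Delta–Kappa: Delta 23–6.
Delta wins every pairwise contest, so Delta is the Condorcet winner.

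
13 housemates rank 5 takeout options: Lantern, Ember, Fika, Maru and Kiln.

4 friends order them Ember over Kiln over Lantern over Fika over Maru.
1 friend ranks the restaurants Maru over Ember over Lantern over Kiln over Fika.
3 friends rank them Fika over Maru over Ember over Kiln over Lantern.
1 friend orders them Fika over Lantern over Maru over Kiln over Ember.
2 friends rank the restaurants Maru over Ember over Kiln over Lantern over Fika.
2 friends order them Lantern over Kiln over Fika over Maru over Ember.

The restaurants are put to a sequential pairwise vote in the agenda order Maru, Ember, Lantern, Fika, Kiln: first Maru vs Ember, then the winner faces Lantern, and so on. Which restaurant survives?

Round 1: Maru vs Ember — 9–4, Maru advances.
Round 2: Maru vs Lantern — 6–7, Lantern advances.
Round 3: Lantern vs Fika — 9–4, Lantern advances.
Round 4: Lantern vs Kiln — 4–9, Kiln advances.
The agenda winner is Kiln.

Kiln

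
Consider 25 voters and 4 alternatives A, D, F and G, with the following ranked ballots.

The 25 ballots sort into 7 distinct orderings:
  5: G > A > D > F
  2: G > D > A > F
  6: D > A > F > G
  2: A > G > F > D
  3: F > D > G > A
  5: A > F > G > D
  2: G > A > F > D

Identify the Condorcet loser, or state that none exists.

Head-to-head results (25 voters):
A vs D: 14 to 11, A.
A vs F: 5+2+6+2+5+2 = 22 for A, 3 for F — A by 22–3.
A vs G: A preferred on 6+2+5 = 13 ballots; A wins 13–12.
D vs F: D is ranked higher on 5+2+6 = 13 ballots, F on 12. D wins 13–12.
D vs G: G wins 16–9.
F vs G: 6+3+5 = 14 for F, 11 for G — F by 14–11.
No alternative is winless: A beats D; D beats F; F beats G; G beats D. There is no Condorcet loser.

none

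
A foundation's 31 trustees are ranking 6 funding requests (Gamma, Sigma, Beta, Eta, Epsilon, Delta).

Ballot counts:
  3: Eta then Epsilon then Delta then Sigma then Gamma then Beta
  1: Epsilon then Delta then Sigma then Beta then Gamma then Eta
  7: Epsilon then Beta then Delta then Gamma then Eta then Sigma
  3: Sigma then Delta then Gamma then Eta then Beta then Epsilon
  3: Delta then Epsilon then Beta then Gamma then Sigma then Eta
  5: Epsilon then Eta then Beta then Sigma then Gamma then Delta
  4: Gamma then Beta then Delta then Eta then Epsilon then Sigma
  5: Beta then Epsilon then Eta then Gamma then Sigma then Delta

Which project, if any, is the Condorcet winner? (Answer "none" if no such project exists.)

Epsilon

Pairwise majorities:
Gamma vs Sigma: Gamma is ranked higher on 7+3+4+5 = 19 ballots, Sigma on 12. Gamma wins 19–12.
Gamma vs Beta: 3+3+4 = 10 for Gamma, 21 for Beta — Beta by 21–10.
Gamma vs Eta: Gamma, 18–13.
Gamma–Epsilon: Epsilon 24–7.
Gamma–Delta: Delta 17–14.
Sigma vs Beta: Sigma is ranked higher on 3+1+3 = 7 ballots, Beta on 24. Beta wins 24–7.
Sigma vs Eta: 1+3+3 = 7 for Sigma, 24 for Eta — Eta by 24–7.
Sigma vs Epsilon: Epsilon wins 28–3.
Sigma–Delta: Delta 18–13.
Beta vs Eta: Beta wins 20–11.
Beta vs Epsilon: Epsilon, 19–12.
Beta–Delta: Beta 21–10.
Eta vs Epsilon: 3+3+4 = 10 for Eta, 21 for Epsilon — Epsilon by 21–10.
Eta vs Delta: Eta preferred on 3+5+5 = 13 ballots; Delta wins 18–13.
Epsilon vs Delta: 21 to 10, Epsilon.
Only Epsilon has no losses; Epsilon is the Condorcet winner.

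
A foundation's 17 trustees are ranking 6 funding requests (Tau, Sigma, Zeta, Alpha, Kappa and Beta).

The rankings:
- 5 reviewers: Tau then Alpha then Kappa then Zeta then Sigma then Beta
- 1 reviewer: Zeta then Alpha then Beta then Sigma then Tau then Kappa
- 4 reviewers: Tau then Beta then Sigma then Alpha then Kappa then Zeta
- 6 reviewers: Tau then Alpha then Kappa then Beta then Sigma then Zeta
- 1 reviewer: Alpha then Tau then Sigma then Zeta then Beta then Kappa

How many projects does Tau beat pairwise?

5

Tau against each rival (17 reviewers):
Tau vs Sigma: Tau preferred on 5+4+6+1 = 16 ballots; Tau wins 16–1.
Tau vs Zeta: Tau is ranked higher on 5+4+6+1 = 16 ballots, Zeta on 1. Tau wins 16–1.
Tau–Alpha: Tau 15–2.
Tau vs Kappa: 5+1+4+6+1 = 17 for Tau, 0 for Kappa — Tau by 17–0.
Tau vs Beta: Tau is ranked higher on 5+4+6+1 = 16 ballots, Beta on 1. Tau wins 16–1.
Tau beats Sigma, Zeta, Alpha, Kappa, Beta — 5 pairwise wins.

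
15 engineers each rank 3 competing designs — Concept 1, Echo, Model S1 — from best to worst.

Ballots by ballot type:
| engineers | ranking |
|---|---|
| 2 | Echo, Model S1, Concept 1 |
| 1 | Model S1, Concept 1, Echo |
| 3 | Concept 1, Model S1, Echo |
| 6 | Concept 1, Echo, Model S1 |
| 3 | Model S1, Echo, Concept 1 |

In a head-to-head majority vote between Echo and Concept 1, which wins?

Concept 1

Ballots ranking Echo above Concept 1: 2 + 3 = 5.
Ballots ranking Concept 1 above Echo: 15 − 5 = 10.
Concept 1 wins the head-to-head 10–5.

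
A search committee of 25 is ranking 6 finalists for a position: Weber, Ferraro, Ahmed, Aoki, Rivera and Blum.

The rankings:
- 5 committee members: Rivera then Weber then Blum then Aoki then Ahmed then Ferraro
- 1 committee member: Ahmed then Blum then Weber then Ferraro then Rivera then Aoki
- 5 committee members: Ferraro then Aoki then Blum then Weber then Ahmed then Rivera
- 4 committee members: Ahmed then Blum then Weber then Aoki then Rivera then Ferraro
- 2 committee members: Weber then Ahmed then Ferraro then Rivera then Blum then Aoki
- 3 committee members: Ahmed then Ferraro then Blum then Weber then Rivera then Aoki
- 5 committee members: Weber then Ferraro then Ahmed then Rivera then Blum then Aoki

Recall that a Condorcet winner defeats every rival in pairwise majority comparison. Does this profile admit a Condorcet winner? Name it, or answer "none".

none

Head-to-head results (25 committee members):
Weber vs Ferraro: Weber is ranked higher on 5+1+4+2+5 = 17 ballots, Ferraro on 8. Weber wins 17–8.
Weber vs Ahmed: Weber is ranked higher on 5+5+2+5 = 17 ballots, Ahmed on 8. Weber wins 17–8.
Weber vs Aoki: 20 to 5, Weber.
Weber vs Rivera: 20 to 5, Weber.
Weber vs Blum: 5+2+5 = 12 for Weber, 13 for Blum — Blum by 13–12.
Ferraro vs Ahmed: Ferraro is ranked higher on 5+5 = 10 ballots, Ahmed on 15. Ahmed wins 15–10.
Ferraro vs Aoki: 16 to 9, Ferraro.
Ferraro vs Rivera: Ferraro is ranked higher on 1+5+2+3+5 = 16 ballots, Rivera on 9. Ferraro wins 16–9.
Ferraro vs Blum: 15 to 10, Ferraro.
Ahmed vs Aoki: 1+4+2+3+5 = 15 for Ahmed, 10 for Aoki — Ahmed by 15–10.
Ahmed vs Rivera: Ahmed preferred on 1+5+4+2+3+5 = 20 ballots; Ahmed wins 20–5.
Ahmed vs Blum: 15 to 10, Ahmed.
Aoki vs Rivera: 9 to 16, Rivera.
Aoki vs Blum: 5 to 20, Blum.
Rivera vs Blum: Rivera preferred on 5+2+5 = 12 ballots; Blum wins 13–12.
Every candidate loses at least once (Weber loses to Blum; Ferraro loses to Weber; Ahmed loses to Weber; Aoki loses to Weber; Rivera loses to Weber; Blum loses to Ferraro). The majority relation contains the cycle Weber beats Ferraro beats Blum beats Weber, so there is no Condorcet winner.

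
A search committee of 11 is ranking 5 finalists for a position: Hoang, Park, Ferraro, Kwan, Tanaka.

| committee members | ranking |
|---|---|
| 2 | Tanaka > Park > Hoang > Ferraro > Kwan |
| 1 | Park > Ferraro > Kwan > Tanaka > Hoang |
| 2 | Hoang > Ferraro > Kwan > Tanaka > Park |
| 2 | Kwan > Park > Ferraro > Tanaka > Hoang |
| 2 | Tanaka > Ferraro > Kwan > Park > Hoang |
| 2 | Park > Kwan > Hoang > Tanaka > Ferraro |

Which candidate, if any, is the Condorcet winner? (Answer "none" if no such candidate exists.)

Head-to-head results (11 committee members):
Hoang vs Park: Hoang is ranked higher on 2 ballots, Park on 9. Park wins 9–2.
Hoang vs Ferraro: 6 to 5, Hoang.
Hoang vs Kwan: Hoang preferred on 2+2 = 4 ballots; Kwan wins 7–4.
Hoang vs Tanaka: 4 to 7, Tanaka.
Park vs Ferraro: Park is ranked higher on 2+1+2+2 = 7 ballots, Ferraro on 4. Park wins 7–4.
Park vs Kwan: 5 to 6, Kwan.
Park vs Tanaka: Park is ranked higher on 1+2+2 = 5 ballots, Tanaka on 6. Tanaka wins 6–5.
Ferraro vs Kwan: Ferraro is ranked higher on 2+1+2+2 = 7 ballots, Kwan on 4. Ferraro wins 7–4.
Ferraro vs Tanaka: 1+2+2 = 5 for Ferraro, 6 for Tanaka — Tanaka by 6–5.
Kwan vs Tanaka: 7 to 4, Kwan.
No candidate is unbeaten: Hoang loses to Park; Park loses to Kwan; Ferraro loses to Hoang; Kwan loses to Ferraro; Tanaka loses to Kwan. In particular Hoang > Ferraro > Kwan > Hoang is a majority cycle — no Condorcet winner exists.

none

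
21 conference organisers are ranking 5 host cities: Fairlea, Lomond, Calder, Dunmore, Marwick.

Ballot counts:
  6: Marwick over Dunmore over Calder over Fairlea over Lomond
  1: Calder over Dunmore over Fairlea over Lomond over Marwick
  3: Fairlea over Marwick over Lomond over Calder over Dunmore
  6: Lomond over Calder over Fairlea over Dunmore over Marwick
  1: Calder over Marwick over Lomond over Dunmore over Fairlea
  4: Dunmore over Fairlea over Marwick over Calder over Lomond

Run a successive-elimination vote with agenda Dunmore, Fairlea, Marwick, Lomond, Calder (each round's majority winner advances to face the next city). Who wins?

Round 1: Dunmore vs Fairlea — 12–9, Dunmore advances.
Round 2: Dunmore vs Marwick — 11–10, Dunmore advances.
Round 3: Dunmore vs Lomond — 11–10, Dunmore advances.
Round 4: Dunmore vs Calder — 10–11, Calder advances.
Calder survives the agenda.

Calder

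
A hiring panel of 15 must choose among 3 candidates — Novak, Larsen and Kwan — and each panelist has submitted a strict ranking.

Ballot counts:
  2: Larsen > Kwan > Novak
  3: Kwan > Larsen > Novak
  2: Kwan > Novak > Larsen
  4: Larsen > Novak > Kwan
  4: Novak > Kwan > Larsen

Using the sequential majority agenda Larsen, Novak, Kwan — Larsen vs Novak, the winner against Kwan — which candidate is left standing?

Round 1: Larsen vs Novak — 9–6, Larsen advances.
Round 2: Larsen vs Kwan — 6–9, Kwan advances.
Kwan survives the agenda.

Kwan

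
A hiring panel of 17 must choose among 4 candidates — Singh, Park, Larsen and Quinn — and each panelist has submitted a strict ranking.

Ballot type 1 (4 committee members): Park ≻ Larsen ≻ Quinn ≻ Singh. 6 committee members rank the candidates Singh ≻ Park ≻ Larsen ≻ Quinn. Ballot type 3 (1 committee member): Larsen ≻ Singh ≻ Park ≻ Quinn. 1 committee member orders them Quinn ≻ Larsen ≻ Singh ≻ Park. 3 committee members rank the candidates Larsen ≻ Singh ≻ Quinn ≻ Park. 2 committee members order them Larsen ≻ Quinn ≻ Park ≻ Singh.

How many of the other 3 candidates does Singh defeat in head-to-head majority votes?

Singh against each rival (17 committee members):
Singh vs Park: Singh preferred on 6+1+1+3 = 11 ballots; Singh wins 11–6.
Singh vs Larsen: 6 to 11, Larsen.
Singh–Quinn: Singh 10–7.
Singh beats Park, Quinn; loses to Larsen — 2 pairwise wins.

2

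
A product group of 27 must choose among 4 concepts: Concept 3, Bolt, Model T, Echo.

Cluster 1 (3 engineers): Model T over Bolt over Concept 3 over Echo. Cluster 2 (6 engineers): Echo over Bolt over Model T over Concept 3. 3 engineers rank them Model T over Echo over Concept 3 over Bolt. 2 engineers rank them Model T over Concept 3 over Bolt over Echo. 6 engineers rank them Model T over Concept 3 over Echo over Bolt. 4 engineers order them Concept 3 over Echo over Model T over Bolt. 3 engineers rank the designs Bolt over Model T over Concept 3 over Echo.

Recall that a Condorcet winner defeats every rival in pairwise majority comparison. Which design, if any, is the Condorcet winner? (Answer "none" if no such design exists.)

Model T

Head-to-head results (27 engineers):
Concept 3–Bolt: Concept 3 15–12.
Concept 3 vs Model T: Concept 3 is ranked higher on 4 ballots, Model T on 23. Model T wins 23–4.
Concept 3 vs Echo: 18 to 9, Concept 3.
Bolt–Model T: Model T 18–9.
Bolt vs Echo: 8 to 19, Echo.
Model T vs Echo: 17 to 10, Model T.
Only Model T has no losses; Model T is the Condorcet winner.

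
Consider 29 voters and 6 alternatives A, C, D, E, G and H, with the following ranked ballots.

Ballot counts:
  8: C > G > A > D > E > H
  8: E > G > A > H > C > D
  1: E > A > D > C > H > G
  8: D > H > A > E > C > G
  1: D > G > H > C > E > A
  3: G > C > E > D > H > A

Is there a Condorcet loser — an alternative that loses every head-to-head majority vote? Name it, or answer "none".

Head-to-head results (29 voters):
A vs C: A wins 17–12.
A vs D: 17 to 12, A.
A vs E: A wins 16–13.
A–G: G 20–9.
A vs H: 8+8+1 = 17 for A, 12 for H — A by 17–12.
C vs D: C is ranked higher on 8+8+3 = 19 ballots, D on 10. C wins 19–10.
C vs E: E wins 17–12.
C vs G: C wins 17–12.
C vs H: C preferred on 8+1+3 = 12 ballots; H wins 17–12.
D vs E: D, 17–12.
D vs G: G wins 19–10.
D vs H: D is ranked higher on 8+1+8+1+3 = 21 ballots, H on 8. D wins 21–8.
E–G: E 17–12.
E–H: E 20–9.
G vs H: G wins 20–9.
Each alternative has at least one pairwise win (A beats C; C beats D; D beats E; E beats C; G beats A; H beats C) — no Condorcet loser.

none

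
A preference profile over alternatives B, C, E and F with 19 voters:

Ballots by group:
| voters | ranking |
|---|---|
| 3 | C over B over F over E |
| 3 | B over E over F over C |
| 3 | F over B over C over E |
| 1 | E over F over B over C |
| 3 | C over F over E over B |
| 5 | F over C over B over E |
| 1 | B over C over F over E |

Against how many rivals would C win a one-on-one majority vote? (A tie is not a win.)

C against each rival (19 voters):
C vs B: 3+3+5 = 11 for C, 8 for B — C by 11–8.
C vs E: 3+3+3+5+1 = 15 for C, 4 for E — C by 15–4.
C vs F: C is ranked higher on 3+3+1 = 7 ballots, F on 12. F wins 12–7.
C beats B, E; loses to F — 2 pairwise wins.

2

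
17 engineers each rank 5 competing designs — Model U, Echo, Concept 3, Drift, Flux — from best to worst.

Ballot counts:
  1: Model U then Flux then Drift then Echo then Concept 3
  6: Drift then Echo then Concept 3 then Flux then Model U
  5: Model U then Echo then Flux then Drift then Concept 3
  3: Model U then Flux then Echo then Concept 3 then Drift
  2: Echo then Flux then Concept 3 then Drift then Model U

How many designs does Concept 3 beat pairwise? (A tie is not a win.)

0

Concept 3 against each rival (17 engineers):
Concept 3 vs Model U: Model U, 9–8.
Concept 3 vs Echo: Echo wins 17–0.
Concept 3–Drift: Drift 12–5.
Concept 3 vs Flux: Concept 3 preferred on 6 ballots; Flux wins 11–6.
Concept 3 beats no one; loses to Model U, Echo, Drift, Flux — 0 pairwise wins.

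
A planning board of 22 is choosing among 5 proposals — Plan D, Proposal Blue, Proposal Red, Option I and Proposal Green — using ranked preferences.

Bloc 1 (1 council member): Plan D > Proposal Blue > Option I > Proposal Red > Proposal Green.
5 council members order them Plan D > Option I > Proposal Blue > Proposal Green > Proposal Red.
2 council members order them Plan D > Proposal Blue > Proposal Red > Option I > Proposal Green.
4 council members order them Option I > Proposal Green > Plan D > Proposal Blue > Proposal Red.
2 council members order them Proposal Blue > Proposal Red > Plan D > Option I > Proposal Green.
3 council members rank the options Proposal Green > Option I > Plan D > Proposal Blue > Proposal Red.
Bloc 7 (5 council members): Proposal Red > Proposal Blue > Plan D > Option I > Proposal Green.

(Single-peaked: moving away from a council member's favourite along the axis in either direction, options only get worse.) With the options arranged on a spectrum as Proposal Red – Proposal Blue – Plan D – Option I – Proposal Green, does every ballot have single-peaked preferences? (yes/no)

yes

Axis positions: Proposal Red=1, Proposal Blue=2, Plan D=3, Option I=4, Proposal Green=5.
Bloc 1 (peak Plan D at position 3): ranking walks positions 3-2-4-1-5, expanding outward from the peak — single-peaked.
Bloc 2 (peak Plan D at position 3): ranking walks positions 3-4-2-5-1, expanding outward from the peak — single-peaked.
Bloc 3 (peak Plan D at position 3): ranking walks positions 3-2-1-4-5, expanding outward from the peak — single-peaked.
Bloc 4 (peak Option I at position 4): ranking walks positions 4-5-3-2-1, expanding outward from the peak — single-peaked.
Bloc 5 (peak Proposal Blue at position 2): ranking walks positions 2-1-3-4-5, expanding outward from the peak — single-peaked.
Bloc 6 (peak Proposal Green at position 5): ranking walks positions 5-4-3-2-1, expanding outward from the peak — single-peaked.
Bloc 7 (peak Proposal Red at position 1): ranking walks positions 1-2-3-4-5, expanding outward from the peak — single-peaked.
Every ranking is single-peaked on this axis.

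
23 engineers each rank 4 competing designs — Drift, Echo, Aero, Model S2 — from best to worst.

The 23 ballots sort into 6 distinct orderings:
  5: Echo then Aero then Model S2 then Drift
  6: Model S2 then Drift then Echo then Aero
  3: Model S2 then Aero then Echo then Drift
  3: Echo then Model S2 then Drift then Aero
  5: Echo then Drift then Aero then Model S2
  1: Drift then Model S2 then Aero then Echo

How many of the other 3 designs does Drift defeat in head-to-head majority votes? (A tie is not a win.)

Drift against each rival (23 engineers):
Drift vs Echo: Echo wins 16–7.
Drift vs Aero: Drift is ranked higher on 6+3+5+1 = 15 ballots, Aero on 8. Drift wins 15–8.
Drift vs Model S2: Drift is ranked higher on 5+1 = 6 ballots, Model S2 on 17. Model S2 wins 17–6.
Drift beats Aero; loses to Echo, Model S2 — 1 pairwise win.

1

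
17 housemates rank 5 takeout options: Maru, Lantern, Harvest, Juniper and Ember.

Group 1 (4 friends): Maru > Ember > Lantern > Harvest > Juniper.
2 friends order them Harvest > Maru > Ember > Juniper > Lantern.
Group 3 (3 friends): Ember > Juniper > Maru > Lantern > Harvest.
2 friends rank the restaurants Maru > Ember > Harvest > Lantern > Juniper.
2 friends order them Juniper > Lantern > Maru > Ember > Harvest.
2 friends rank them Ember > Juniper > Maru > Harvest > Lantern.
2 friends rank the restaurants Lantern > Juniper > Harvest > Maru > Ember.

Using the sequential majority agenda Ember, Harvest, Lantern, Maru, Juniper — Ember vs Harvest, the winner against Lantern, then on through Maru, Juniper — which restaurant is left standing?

Juniper

Round 1: Ember vs Harvest — 13–4, Ember advances.
Round 2: Ember vs Lantern — 13–4, Ember advances.
Round 3: Ember vs Maru — 5–12, Maru advances.
Round 4: Maru vs Juniper — 8–9, Juniper advances.
Juniper survives the agenda.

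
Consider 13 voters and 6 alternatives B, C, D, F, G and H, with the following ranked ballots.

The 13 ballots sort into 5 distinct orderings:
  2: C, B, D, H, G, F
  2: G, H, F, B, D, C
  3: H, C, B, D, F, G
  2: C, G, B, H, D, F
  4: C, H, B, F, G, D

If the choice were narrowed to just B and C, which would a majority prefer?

Ballots ranking B above C: 2.
Ballots ranking C above B: 13 − 2 = 11.
C wins the head-to-head 11–2.

C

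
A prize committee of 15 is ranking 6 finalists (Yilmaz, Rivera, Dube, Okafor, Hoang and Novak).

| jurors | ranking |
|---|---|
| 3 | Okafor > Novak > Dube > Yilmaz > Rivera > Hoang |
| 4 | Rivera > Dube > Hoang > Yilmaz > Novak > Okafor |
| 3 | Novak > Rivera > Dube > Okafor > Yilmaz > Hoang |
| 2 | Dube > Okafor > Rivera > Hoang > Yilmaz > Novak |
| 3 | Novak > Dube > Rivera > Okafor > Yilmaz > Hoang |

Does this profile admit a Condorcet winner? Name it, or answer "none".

Novak

Pairwise majorities:
Yilmaz vs Rivera: Rivera, 12–3.
Yilmaz vs Dube: Dube, 15–0.
Yilmaz vs Okafor: Okafor wins 11–4.
Yilmaz–Hoang: Yilmaz 9–6.
Yilmaz vs Novak: Novak, 9–6.
Rivera vs Dube: Dube, 8–7.
Rivera vs Okafor: Rivera, 10–5.
Rivera vs Hoang: Rivera, 15–0.
Rivera vs Novak: Novak wins 9–6.
Dube–Okafor: Dube 12–3.
Dube vs Hoang: Dube, 15–0.
Dube vs Novak: Novak, 9–6.
Okafor vs Hoang: Okafor wins 11–4.
Okafor–Novak: Novak 10–5.
Hoang–Novak: Novak 9–6.
Only Novak has no losses; Novak is the Condorcet winner.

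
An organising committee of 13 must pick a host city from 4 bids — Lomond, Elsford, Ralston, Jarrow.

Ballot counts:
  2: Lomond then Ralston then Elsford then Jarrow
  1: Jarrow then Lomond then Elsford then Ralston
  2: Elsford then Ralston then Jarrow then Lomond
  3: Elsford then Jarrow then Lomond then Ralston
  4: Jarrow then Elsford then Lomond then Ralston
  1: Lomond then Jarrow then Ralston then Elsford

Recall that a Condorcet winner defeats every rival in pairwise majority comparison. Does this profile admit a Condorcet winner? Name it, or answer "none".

Elsford

Pairwise majorities:
Lomond vs Elsford: Lomond preferred on 2+1+1 = 4 ballots; Elsford wins 9–4.
Lomond vs Ralston: Lomond preferred on 2+1+3+4+1 = 11 ballots; Lomond wins 11–2.
Lomond vs Jarrow: Jarrow, 10–3.
Elsford vs Ralston: Elsford is ranked higher on 1+2+3+4 = 10 ballots, Ralston on 3. Elsford wins 10–3.
Elsford vs Jarrow: Elsford preferred on 2+2+3 = 7 ballots; Elsford wins 7–6.
Ralston vs Jarrow: Jarrow, 9–4.
Only Elsford has no losses; Elsford is the Condorcet winner.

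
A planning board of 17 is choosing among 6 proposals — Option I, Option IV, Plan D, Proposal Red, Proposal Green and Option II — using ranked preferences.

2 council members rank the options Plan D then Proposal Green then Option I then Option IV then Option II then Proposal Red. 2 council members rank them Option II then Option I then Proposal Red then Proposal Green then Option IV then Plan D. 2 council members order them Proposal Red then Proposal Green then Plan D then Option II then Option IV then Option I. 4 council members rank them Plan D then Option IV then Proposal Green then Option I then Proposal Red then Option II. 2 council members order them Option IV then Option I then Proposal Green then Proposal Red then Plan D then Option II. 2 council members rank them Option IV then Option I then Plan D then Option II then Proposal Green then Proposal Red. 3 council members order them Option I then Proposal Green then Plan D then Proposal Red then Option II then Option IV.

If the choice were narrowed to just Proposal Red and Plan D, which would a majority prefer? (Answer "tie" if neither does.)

Ballots ranking Proposal Red above Plan D: 2 + 2 + 2 = 6.
Ballots ranking Plan D above Proposal Red: 17 − 6 = 11.
Plan D wins the head-to-head 11–6.

Plan D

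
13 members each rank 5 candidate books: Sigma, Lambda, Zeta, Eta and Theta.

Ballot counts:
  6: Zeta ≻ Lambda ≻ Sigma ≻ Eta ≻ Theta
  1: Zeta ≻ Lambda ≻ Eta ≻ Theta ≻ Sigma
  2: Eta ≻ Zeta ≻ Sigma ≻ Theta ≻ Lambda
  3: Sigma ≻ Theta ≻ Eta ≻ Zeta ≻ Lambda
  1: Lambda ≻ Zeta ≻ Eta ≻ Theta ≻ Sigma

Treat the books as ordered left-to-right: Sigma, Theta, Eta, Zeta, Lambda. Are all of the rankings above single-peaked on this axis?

no

Axis positions: Sigma=1, Theta=2, Eta=3, Zeta=4, Lambda=5.
Type 1: ranking walks positions 4-5-1-3-2; Sigma is ranked above Eta even though Eta lies between Sigma and the peak Zeta on the axis — preferences dip and rise again. Not single-peaked.
Type 2 (peak Zeta at position 4): ranking walks positions 4-5-3-2-1, expanding outward from the peak — single-peaked.
Type 3: ranking walks positions 3-4-1-2-5; Sigma is ranked above Theta even though Theta lies between Sigma and the peak Eta on the axis — preferences dip and rise again. Not single-peaked.
Type 4 (peak Sigma at position 1): ranking walks positions 1-2-3-4-5, expanding outward from the peak — single-peaked.
Type 5 (peak Lambda at position 5): ranking walks positions 5-4-3-2-1, expanding outward from the peak — single-peaked.
Type 1 violates single-peakedness, so the profile is not single-peaked on this axis.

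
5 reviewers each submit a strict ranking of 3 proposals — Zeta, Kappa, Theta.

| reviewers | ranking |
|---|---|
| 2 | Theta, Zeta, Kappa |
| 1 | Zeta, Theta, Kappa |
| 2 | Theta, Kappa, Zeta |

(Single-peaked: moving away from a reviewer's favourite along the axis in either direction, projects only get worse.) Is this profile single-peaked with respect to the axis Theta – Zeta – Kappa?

no

Axis positions: Theta=1, Zeta=2, Kappa=3.
Ballot type 1 (peak Theta at position 1): ranking walks positions 1-2-3, expanding outward from the peak — single-peaked.
Ballot type 2 (peak Zeta at position 2): ranking walks positions 2-1-3, expanding outward from the peak — single-peaked.
Ballot type 3: ranking walks positions 1-3-2; Kappa is ranked above Zeta even though Zeta lies between Kappa and the peak Theta on the axis — preferences dip and rise again. Not single-peaked.
Ballot type 3 violates single-peakedness, so the profile is not single-peaked on this axis.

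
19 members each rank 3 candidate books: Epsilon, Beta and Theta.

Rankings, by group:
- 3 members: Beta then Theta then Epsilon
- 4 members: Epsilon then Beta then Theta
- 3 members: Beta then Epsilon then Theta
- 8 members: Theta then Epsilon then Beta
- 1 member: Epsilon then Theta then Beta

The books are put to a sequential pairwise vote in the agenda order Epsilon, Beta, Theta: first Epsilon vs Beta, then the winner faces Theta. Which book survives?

Round 1: Epsilon vs Beta — 13–6, Epsilon advances.
Round 2: Epsilon vs Theta — 8–11, Theta advances.
The agenda winner is Theta.

Theta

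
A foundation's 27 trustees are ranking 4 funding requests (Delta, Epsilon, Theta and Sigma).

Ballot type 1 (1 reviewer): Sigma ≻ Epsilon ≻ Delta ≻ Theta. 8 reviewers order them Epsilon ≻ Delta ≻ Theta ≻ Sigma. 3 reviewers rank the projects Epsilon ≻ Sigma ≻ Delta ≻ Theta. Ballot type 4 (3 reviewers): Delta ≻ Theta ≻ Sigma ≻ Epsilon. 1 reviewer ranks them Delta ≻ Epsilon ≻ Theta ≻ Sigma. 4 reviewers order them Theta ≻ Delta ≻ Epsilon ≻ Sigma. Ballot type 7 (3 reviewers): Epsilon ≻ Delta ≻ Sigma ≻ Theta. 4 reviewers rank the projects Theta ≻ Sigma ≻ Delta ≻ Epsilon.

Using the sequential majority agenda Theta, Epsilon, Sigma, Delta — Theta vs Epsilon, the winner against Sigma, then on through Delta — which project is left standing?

Round 1: Theta vs Epsilon — 11–16, Epsilon advances.
Round 2: Epsilon vs Sigma — 19–8, Epsilon advances.
Round 3: Epsilon vs Delta — 15–12, Epsilon advances.
Epsilon survives the agenda.

Epsilon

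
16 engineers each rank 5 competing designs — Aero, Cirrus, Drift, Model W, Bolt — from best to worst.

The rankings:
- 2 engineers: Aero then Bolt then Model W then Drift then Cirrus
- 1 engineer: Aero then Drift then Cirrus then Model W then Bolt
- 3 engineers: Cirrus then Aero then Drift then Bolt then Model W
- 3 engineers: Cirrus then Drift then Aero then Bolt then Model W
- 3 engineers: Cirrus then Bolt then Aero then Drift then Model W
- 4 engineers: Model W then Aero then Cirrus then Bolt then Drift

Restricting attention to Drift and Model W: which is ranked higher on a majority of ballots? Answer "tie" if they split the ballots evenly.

Ballots ranking Drift above Model W: 1 + 3 + 3 + 3 = 10.
Ballots ranking Model W above Drift: 16 − 10 = 6.
Drift wins the head-to-head 10–6.

Drift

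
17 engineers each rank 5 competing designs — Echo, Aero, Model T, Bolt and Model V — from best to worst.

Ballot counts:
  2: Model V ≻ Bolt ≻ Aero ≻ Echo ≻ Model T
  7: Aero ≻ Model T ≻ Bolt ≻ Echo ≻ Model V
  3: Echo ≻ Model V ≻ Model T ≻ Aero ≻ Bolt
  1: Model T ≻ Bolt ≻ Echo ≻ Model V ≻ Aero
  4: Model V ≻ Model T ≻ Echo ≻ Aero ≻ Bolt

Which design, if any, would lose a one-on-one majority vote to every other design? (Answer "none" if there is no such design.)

Pairwise majorities:
Echo vs Aero: Aero, 9–8.
Echo–Model T: Model T 12–5.
Echo vs Bolt: Bolt, 10–7.
Echo vs Model V: Echo preferred on 7+3+1 = 11 ballots; Echo wins 11–6.
Aero vs Model T: 9 to 8, Aero.
Aero vs Bolt: Aero is ranked higher on 7+3+4 = 14 ballots, Bolt on 3. Aero wins 14–3.
Aero–Model V: Model V 10–7.
Model T vs Bolt: Model T preferred on 7+3+1+4 = 15 ballots; Model T wins 15–2.
Model T vs Model V: Model V, 9–8.
Bolt vs Model V: Model V, 9–8.
No design is winless: Echo beats Model V; Aero beats Echo; Model T beats Echo; Bolt beats Echo; Model V beats Aero. There is no Condorcet loser.

none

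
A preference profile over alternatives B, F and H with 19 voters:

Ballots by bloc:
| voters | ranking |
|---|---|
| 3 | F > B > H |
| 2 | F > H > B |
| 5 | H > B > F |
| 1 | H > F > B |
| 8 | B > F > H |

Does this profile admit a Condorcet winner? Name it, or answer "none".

Head-to-head results (19 voters):
B–F: B 13–6.
B vs H: B, 11–8.
F–H: F 13–6.
Only B has no losses; B is the Condorcet winner.

B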